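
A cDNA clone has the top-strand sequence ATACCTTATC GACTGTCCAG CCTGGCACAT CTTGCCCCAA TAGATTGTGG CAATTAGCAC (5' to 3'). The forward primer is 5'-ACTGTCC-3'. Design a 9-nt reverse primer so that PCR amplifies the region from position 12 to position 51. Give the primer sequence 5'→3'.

The product's 3' end on the top strand is position 51.
The reverse primer anneals to the top strand over positions 43–51, i.e. to GATTGTGGC.
Its sequence written 5'→3' is the reverse complement: GCCACAATC.

5'-GCCACAATC-3'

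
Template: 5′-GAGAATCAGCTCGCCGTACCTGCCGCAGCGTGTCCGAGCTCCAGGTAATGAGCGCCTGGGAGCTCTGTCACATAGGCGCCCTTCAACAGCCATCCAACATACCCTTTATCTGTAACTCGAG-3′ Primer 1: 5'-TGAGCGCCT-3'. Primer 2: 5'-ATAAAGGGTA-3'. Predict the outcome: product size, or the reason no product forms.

Yes — a 61 bp product.

Primer 1 (TGAGCGCCT) matches the top strand at positions 49–57; it acts as a forward primer.
Primer 2's reverse complement is TACCCTTTAT, matching the top strand at positions 100–109; it acts as a reverse primer.
The 3' ends face each other across positions 49–109, giving a 61 bp product.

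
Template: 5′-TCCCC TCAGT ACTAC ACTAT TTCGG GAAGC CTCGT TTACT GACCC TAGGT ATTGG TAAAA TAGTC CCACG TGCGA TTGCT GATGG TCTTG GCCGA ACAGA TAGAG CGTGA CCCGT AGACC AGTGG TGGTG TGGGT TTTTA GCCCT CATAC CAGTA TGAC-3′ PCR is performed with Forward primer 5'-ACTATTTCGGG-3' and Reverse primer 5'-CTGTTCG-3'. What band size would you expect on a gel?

84 bp

The forward primer matches the template at positions 16–26.
The reverse primer's reverse complement is CGAACAG, which matches the template at positions 93–99.
The product runs from position 16 to position 99, so its length is 99 − 16 + 1 = 84 bp.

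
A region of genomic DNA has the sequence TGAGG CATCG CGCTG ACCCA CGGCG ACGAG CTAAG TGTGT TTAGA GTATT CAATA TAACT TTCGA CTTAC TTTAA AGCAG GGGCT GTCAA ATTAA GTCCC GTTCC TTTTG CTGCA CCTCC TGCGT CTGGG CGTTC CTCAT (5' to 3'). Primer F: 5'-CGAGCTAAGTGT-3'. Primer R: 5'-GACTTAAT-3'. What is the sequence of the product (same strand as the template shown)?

5'-CGAGCTAAGTGTGTTTAGAGTATTCAATATAACTTTCGACTTACTTTAAAGCAGGGGCTGTCAAATTAAGTC-3'

Scanning the template, CGAGCTAAGTGT occurs at positions 27–38; this primer anneals to the bottom strand there with its 3' end pointing downstream.
The reverse primer's reverse complement is ATTAAGTC, which matches the template at positions 91–98.
The product is the template from position 27 through 98 (72 bp).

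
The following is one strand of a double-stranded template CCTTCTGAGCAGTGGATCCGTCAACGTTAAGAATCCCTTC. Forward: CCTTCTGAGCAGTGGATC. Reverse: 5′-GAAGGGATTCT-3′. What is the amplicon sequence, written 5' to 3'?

5'-CCTTCTGAGCAGTGGATCCGTCAACGTTAAGAATCCCTTC-3'

Scanning the template, CCTTCTGAGCAGTGGATC occurs at positions 1–18; this primer anneals to the bottom strand there with its 3' end pointing downstream.
Taking the reverse complement of GAAGGGATTCT gives AGAATCCCTTC, found at positions 30–40 on the template; the primer anneals here to the top strand with its 3' end pointing upstream.
The product is the template from position 1 through 40 (40 bp).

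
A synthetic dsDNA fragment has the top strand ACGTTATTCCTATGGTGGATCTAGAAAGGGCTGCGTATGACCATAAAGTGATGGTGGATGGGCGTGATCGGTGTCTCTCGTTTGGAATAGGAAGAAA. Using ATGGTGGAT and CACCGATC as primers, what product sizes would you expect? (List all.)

The forward primer ATGGTGGAT matches the top strand at positions 12–20, 51–59.
The reverse primer's reverse complement is GATCGGTG, matching at positions 66–73.
Each forward site pairs with the reverse site to give a product ending at position 73: sizes 62, 23 bp.

62 bp, 23 bp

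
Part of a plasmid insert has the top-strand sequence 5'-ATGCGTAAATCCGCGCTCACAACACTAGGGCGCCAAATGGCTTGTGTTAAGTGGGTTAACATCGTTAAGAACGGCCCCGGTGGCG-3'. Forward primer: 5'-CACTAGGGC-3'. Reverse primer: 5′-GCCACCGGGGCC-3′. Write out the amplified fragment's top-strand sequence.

Scanning the template, CACTAGGGC occurs at positions 23–31; this primer anneals to the bottom strand there with its 3' end pointing downstream.
The reverse primer's reverse complement is GGCCCCGGTGGC, which matches the template at positions 73–84.
The product is the template from position 23 through 84 (62 bp).

5'-CACTAGGGCGCCAAATGGCTTGTGTTAAGTGGGTTAACATCGTTAAGAACGGCCCCGGTGGC-3'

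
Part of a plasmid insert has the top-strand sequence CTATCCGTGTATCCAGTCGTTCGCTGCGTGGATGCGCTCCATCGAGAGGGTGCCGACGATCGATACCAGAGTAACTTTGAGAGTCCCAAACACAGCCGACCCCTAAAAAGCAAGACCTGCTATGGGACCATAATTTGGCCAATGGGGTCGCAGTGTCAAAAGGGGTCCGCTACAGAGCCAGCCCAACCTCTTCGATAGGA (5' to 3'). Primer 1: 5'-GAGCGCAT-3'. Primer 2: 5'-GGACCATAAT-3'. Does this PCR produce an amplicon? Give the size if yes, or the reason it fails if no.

No product — the primers' 3' ends point away from each other.

Primer 1 (GAGCGCAT) has reverse complement ATGCGCTC, which matches the top strand at positions 32–39; primer 1 anneals to the top strand there with its 3' end pointing upstream toward position 32.
Primer 2 (GGACCATAAT) matches the top strand directly at positions 125–134; it anneals to the bottom strand with its 3' end pointing downstream toward position 134.
The 3' ends diverge (primer 1 extends toward position 1, primer 2 toward position 200), so the primers never converge on a shared product.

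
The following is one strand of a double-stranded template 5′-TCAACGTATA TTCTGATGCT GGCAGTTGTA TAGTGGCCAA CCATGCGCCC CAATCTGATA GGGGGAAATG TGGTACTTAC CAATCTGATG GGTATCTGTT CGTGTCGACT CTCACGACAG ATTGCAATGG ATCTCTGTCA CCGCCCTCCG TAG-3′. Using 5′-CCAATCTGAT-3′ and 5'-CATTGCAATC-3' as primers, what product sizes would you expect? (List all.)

The forward primer CCAATCTGAT matches the top strand at positions 50–59, 80–89.
The reverse primer's reverse complement is GATTGCAATG, matching at positions 120–129.
Each forward site pairs with the reverse site to give a product ending at position 129: sizes 80, 50 bp.

80 bp, 50 bp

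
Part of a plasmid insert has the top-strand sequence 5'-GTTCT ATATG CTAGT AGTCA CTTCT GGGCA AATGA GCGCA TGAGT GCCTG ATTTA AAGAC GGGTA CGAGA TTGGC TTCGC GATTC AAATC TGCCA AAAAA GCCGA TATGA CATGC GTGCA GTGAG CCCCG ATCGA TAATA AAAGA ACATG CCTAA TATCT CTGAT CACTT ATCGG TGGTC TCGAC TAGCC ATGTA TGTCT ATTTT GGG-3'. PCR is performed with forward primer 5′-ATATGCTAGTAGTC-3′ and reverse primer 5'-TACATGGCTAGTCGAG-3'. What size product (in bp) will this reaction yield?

Scanning the template, ATATGCTAGTAGTC occurs at positions 6–19; this primer anneals to the bottom strand there with its 3' end pointing downstream.
The reverse primer's reverse complement is CTCGACTAGCCATGTA, which matches the template at positions 180–195.
Product length = (reverse-primer end) − (forward-primer start) + 1 = 195 − 6 + 1 = 190 bp.

190 bp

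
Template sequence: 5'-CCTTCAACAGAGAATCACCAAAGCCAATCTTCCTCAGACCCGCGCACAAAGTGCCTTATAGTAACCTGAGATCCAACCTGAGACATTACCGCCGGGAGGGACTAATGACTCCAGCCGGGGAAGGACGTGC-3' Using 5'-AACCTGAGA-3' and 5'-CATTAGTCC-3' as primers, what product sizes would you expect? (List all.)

45 bp, 33 bp

The forward primer AACCTGAGA matches the top strand at positions 63–71, 75–83.
The reverse primer's reverse complement is GGACTAATG, matching at positions 99–107.
Each forward site pairs with the reverse site to give a product ending at position 107: sizes 45, 33 bp.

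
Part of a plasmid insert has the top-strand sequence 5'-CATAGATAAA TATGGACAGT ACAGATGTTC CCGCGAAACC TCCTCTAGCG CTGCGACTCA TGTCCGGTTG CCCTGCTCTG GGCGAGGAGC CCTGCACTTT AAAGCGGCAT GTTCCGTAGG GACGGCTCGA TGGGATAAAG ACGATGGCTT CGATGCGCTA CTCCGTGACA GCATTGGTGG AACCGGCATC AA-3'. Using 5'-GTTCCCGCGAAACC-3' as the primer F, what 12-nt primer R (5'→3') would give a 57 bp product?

5'-GCCCAGAGCAGG-3'

The forward primer binds at positions 27–40, so a 57 bp product ends at position 27 + 57 − 1 = 83.
The reverse primer anneals to the top strand over positions 72–83, i.e. to CCTGCTCTGGGC.
Its sequence written 5'→3' is the reverse complement: GCCCAGAGCAGG.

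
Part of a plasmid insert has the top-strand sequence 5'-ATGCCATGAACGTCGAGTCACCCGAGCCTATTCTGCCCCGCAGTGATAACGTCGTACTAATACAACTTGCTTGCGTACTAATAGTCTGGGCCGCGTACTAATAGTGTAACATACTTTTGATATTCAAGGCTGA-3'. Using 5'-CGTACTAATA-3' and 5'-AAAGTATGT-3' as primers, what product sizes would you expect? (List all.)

65 bp, 44 bp, 24 bp

The forward primer CGTACTAATA matches the top strand at positions 53–62, 74–83, 94–103.
The reverse primer's reverse complement is ACATACTTT, matching at positions 109–117.
Each forward site pairs with the reverse site to give a product ending at position 117: sizes 65, 44, 24 bp.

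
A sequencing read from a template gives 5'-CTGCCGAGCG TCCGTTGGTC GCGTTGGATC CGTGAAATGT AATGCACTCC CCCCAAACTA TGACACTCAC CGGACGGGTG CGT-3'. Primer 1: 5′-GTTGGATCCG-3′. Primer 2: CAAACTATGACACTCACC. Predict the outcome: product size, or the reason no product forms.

Primer 1 (GTTGGATCCG) matches the top strand at positions 23–32 (3' end points downstream).
Primer 2 (CAAACTATGACACTCACC) also matches the top strand directly, at positions 54–71 — its reverse complement GGTGAGTGTCATAGTTTG is not present.
Both primers anneal to the bottom strand with 3' ends pointing the same way, so neither can prime synthesis back toward the other.

No product — both primers anneal to the same strand and extend in the same direction.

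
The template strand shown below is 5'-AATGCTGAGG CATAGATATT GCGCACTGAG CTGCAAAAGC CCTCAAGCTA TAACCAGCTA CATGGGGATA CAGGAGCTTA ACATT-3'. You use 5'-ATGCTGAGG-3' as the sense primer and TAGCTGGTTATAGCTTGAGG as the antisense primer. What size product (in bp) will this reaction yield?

Forward primer ATGCTGAGG is found on the top strand at positions 2–10.
Reverse complement of the reverse primer: CCTCAAGCTATAACCAGCTA. This occurs on the top strand at positions 41–60.
The product runs from position 2 to position 60, so its length is 60 − 2 + 1 = 59 bp.

59 bp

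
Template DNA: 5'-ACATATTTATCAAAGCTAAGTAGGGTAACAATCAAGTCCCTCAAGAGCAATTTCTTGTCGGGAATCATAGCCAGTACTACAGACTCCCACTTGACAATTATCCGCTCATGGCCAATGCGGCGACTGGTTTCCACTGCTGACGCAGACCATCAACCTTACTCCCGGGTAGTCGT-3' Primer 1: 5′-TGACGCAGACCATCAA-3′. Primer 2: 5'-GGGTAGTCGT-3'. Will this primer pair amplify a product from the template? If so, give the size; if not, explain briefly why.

Primer 1 (TGACGCAGACCATCAA) matches the top strand at positions 138–153 (3' end points downstream).
Primer 2 (GGGTAGTCGT) also matches the top strand directly, at positions 164–173 — its reverse complement ACGACTACCC is not present.
Both primers anneal to the bottom strand with 3' ends pointing the same way, so neither can prime synthesis back toward the other.

No product — both primers anneal to the same strand and extend in the same direction.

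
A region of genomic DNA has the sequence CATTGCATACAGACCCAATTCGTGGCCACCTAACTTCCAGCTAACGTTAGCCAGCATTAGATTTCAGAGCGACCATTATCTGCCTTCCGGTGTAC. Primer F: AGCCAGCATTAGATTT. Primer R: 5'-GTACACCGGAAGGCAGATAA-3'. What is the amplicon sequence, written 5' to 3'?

5'-AGCCAGCATTAGATTTCAGAGCGACCATTATCTGCCTTCCGGTGTAC-3'

The forward primer matches the template at positions 49–64.
Reverse complement of the reverse primer: TTATCTGCCTTCCGGTGTAC. This occurs on the top strand at positions 76–95.
The product is the template from position 49 through 95 (47 bp).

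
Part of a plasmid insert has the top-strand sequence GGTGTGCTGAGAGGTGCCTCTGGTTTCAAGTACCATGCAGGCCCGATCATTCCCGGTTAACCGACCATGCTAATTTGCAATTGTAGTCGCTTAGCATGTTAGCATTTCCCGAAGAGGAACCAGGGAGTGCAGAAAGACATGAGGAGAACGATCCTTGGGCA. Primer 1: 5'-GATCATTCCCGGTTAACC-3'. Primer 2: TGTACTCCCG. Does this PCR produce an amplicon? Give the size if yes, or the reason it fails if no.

Primer 2 (TGTACTCCCG) does not match the top strand, and its reverse complement CGGGAGTACA does not match either.
With no annealing site for primer 2, no amplification occurs.

No product — primer 2 has no binding site in the template.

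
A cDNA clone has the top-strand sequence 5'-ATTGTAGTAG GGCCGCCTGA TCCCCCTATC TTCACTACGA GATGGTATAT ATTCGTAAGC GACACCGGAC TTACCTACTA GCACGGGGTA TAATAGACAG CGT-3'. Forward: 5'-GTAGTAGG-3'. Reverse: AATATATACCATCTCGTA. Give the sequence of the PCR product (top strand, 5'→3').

Forward primer GTAGTAGG is found on the top strand at positions 4–11.
The reverse primer's reverse complement is TACGAGATGGTATATATT, which matches the template at positions 36–53.
The product is the template from position 4 through 53 (50 bp).

5'-GTAGTAGGGCCGCCTGATCCCCCTATCTTCACTACGAGATGGTATATATT-3'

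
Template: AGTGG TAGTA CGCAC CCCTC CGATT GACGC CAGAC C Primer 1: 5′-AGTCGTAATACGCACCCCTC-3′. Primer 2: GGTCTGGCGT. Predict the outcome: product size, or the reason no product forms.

Primer 1 (AGTCGTAATACGCACCCCTC) does not match the top strand, and its reverse complement GAGGGGTGCGTATTACGACT does not match either.
With no annealing site for primer 1, no amplification occurs.

No product — primer 1 has no binding site in the template.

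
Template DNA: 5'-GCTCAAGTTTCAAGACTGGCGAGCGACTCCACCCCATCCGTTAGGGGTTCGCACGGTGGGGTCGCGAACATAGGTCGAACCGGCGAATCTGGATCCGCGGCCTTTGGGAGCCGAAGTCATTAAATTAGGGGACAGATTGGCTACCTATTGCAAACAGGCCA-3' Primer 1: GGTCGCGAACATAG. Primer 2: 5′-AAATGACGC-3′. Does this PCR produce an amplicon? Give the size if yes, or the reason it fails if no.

No product — primer 2 has no binding site in the template.

Primer 2 (AAATGACGC) does not match the top strand, and its reverse complement GCGTCATTT does not match either.
With no annealing site for primer 2, no amplification occurs.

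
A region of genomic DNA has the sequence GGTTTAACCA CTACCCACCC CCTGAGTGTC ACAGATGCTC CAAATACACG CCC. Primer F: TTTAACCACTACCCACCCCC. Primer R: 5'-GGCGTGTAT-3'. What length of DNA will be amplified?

50 bp

Forward primer TTTAACCACTACCCACCCCC is found on the top strand at positions 3–22.
The reverse primer's reverse complement is ATACACGCC, which matches the template at positions 44–52.
Product length = (reverse-primer end) − (forward-primer start) + 1 = 52 − 3 + 1 = 50 bp.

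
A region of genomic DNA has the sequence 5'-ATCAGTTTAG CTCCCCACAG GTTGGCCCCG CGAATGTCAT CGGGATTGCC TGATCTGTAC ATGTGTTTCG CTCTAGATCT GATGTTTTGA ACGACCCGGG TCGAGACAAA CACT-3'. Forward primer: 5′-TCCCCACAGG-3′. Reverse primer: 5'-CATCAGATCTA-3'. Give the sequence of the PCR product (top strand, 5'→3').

Scanning the template, TCCCCACAGG occurs at positions 12–21; this primer anneals to the bottom strand there with its 3' end pointing downstream.
Taking the reverse complement of CATCAGATCTA gives TAGATCTGATG, found at positions 74–84 on the template; the primer anneals here to the top strand with its 3' end pointing upstream.
The product is the template from position 12 through 84 (73 bp).

5'-TCCCCACAGGTTGGCCCCGCGAATGTCATCGGGATTGCCTGATCTGTACATGTGTTTCGCTCTAGATCTGATG-3'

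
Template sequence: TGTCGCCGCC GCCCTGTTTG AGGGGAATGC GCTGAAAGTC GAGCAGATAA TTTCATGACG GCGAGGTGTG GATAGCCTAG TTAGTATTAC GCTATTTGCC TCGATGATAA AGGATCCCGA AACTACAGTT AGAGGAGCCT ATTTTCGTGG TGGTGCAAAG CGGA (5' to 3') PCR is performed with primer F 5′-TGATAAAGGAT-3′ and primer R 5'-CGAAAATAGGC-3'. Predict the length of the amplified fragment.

The forward primer matches the template at positions 105–115.
The reverse primer's reverse complement is GCCTATTTTCG, which matches the template at positions 137–147.
Product length = (reverse-primer end) − (forward-primer start) + 1 = 147 − 105 + 1 = 43 bp.

43 bp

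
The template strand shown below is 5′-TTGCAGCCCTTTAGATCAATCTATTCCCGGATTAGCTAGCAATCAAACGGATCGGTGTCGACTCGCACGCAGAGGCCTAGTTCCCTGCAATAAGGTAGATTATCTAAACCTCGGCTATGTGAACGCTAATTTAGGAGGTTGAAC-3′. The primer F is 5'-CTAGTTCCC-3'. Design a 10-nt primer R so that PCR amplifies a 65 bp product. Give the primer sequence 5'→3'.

5'-CAACCTCCTA-3'

The forward primer binds at positions 77–85, so a 65 bp product ends at position 77 + 65 − 1 = 141.
The reverse primer anneals to the top strand over positions 132–141, i.e. to TAGGAGGTTG.
Its sequence written 5'→3' is the reverse complement: CAACCTCCTA.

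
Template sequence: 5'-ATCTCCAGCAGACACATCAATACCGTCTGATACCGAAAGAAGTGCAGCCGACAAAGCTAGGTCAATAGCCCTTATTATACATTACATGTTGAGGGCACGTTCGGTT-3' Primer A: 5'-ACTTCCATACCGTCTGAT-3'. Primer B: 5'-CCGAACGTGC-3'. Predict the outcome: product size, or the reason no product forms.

No product — primer A has no binding site in the template.

Primer A (ACTTCCATACCGTCTGAT) does not match the top strand, and its reverse complement ATCAGACGGTATGGAAGT does not match either.
With no annealing site for primer A, no amplification occurs.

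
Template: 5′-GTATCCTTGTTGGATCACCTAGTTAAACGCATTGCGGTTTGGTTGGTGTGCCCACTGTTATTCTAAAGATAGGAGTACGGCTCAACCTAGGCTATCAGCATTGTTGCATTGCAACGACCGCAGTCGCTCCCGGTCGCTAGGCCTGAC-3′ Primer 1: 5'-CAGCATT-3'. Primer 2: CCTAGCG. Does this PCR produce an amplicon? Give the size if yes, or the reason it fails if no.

Yes — a 46 bp product.

Primer 1 (CAGCATT) matches the top strand at positions 96–102; it acts as a forward primer.
Primer 2's reverse complement is CGCTAGG, matching the top strand at positions 135–141; it acts as a reverse primer.
The 3' ends face each other across positions 96–141, giving a 46 bp product.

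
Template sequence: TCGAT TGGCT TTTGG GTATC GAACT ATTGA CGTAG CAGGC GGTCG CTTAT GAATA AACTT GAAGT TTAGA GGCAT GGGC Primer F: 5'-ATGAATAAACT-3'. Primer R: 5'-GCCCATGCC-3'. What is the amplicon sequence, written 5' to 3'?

Forward primer ATGAATAAACT is found on the top strand at positions 49–59.
The reverse primer's reverse complement is GGCATGGGC, which matches the template at positions 71–79.
The product is the template from position 49 through 79 (31 bp).

5'-ATGAATAAACTTGAAGTTTAGAGGCATGGGC-3'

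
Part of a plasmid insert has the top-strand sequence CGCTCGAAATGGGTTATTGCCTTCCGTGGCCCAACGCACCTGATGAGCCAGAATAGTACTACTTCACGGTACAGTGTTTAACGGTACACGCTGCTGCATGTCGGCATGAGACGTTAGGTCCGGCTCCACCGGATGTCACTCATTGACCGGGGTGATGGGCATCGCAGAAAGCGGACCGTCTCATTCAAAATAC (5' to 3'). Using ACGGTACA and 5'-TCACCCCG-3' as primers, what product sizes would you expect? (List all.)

90 bp, 75 bp

The forward primer ACGGTACA matches the top strand at positions 66–73, 81–88.
The reverse primer's reverse complement is CGGGGTGA, matching at positions 148–155.
Each forward site pairs with the reverse site to give a product ending at position 155: sizes 90, 75 bp.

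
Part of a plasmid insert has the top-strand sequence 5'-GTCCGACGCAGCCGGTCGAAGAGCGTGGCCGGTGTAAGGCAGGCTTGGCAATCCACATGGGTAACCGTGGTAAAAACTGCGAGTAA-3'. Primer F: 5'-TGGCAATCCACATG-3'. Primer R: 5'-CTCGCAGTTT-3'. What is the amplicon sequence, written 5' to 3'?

5'-TGGCAATCCACATGGGTAACCGTGGTAAAAACTGCGAG-3'

Scanning the template, TGGCAATCCACATG occurs at positions 46–59; this primer anneals to the bottom strand there with its 3' end pointing downstream.
Taking the reverse complement of CTCGCAGTTT gives AAACTGCGAG, found at positions 74–83 on the template; the primer anneals here to the top strand with its 3' end pointing upstream.
The product is the template from position 46 through 83 (38 bp).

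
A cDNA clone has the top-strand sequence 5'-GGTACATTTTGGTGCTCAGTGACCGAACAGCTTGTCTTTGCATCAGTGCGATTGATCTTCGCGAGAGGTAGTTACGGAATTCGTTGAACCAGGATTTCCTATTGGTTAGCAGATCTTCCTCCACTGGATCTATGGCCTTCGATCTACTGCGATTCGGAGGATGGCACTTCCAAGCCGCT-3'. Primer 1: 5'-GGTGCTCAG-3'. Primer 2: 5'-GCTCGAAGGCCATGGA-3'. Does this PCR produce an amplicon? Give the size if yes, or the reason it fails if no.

Primer 2 (GCTCGAAGGCCATGGA) does not match the top strand, and its reverse complement TCCATGGCCTTCGAGC does not match either.
With no annealing site for primer 2, no amplification occurs.

No product — primer 2 has no binding site in the template.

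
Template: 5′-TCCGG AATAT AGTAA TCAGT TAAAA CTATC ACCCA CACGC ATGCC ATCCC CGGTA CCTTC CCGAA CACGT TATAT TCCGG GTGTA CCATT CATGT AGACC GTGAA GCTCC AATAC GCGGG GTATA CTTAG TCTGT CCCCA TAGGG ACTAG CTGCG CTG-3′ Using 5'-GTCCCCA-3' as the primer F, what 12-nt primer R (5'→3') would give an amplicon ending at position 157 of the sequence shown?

The forward primer binds at positions 134–140; the product's 3' end on the top strand is position 157.
The reverse primer anneals to the top strand over positions 146–157, i.e. to ACTAGCTGCGCT.
Its sequence written 5'→3' is the reverse complement: AGCGCAGCTAGT.

5'-AGCGCAGCTAGT-3'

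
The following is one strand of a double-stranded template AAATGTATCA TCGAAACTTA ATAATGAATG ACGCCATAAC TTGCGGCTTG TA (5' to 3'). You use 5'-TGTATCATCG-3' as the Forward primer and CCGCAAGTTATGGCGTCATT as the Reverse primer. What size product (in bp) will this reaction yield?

43 bp

The forward primer matches the template at positions 4–13.
Taking the reverse complement of CCGCAAGTTATGGCGTCATT gives AATGACGCCATAACTTGCGG, found at positions 27–46 on the template; the primer anneals here to the top strand with its 3' end pointing upstream.
The product runs from position 4 to position 46, so its length is 46 − 4 + 1 = 43 bp.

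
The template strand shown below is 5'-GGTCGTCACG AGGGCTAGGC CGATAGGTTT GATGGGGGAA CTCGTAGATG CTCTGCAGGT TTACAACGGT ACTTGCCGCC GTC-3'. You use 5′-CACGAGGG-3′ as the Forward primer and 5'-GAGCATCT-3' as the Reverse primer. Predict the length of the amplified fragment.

The forward primer matches the template at positions 7–14.
Reverse complement of the reverse primer: AGATGCTC. This occurs on the top strand at positions 46–53.
Product length = (reverse-primer end) − (forward-primer start) + 1 = 53 − 7 + 1 = 47 bp.

47 bp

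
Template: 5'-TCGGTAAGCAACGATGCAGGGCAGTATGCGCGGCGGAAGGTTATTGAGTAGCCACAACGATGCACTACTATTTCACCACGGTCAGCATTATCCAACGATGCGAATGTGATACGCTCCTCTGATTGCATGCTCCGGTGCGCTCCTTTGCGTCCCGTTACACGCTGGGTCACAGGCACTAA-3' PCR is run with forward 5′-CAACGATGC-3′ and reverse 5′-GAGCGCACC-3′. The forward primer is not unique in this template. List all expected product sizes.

The forward primer CAACGATGC matches the top strand at positions 9–17, 55–63, 93–101.
The reverse primer's reverse complement is GGTGCGCTC, matching at positions 134–142.
Each forward site pairs with the reverse site to give a product ending at position 142: sizes 134, 88, 50 bp.

134 bp, 88 bp, 50 bp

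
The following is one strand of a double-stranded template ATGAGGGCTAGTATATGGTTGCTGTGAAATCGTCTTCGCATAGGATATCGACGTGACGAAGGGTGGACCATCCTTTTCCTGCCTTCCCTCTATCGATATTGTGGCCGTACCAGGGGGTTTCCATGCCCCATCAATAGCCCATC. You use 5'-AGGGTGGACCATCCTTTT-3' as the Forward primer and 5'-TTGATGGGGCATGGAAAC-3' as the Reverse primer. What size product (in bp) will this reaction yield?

The forward primer matches the template at positions 60–77.
Reverse complement of the reverse primer: GTTTCCATGCCCCATCAA. This occurs on the top strand at positions 117–134.
Product length = (reverse-primer end) − (forward-primer start) + 1 = 134 − 60 + 1 = 75 bp.

75 bp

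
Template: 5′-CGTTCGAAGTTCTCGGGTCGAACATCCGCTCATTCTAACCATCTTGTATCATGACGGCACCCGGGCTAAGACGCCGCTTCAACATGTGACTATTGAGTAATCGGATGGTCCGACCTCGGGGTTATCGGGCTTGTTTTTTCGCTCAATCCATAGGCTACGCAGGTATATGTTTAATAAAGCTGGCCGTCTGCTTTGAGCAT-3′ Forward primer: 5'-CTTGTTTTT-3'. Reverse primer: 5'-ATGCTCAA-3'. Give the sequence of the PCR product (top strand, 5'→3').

5'-CTTGTTTTTTCGCTCAATCCATAGGCTACGCAGGTATATGTTTAATAAAGCTGGCCGTCTGCTTTGAGCAT-3'

Scanning the template, CTTGTTTTT occurs at positions 130–138; this primer anneals to the bottom strand there with its 3' end pointing downstream.
Reverse complement of the reverse primer: TTGAGCAT. This occurs on the top strand at positions 193–200.
The product is the template from position 130 through 200 (71 bp).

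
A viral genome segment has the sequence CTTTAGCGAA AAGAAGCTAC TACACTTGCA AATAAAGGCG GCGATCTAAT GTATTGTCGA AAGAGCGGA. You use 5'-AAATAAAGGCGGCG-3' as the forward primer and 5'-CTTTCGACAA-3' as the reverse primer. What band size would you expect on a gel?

Forward primer AAATAAAGGCGGCG is found on the top strand at positions 30–43.
The reverse primer's reverse complement is TTGTCGAAAG, which matches the template at positions 54–63.
Amplicon spans positions 30–63: 34 bp.

34 bp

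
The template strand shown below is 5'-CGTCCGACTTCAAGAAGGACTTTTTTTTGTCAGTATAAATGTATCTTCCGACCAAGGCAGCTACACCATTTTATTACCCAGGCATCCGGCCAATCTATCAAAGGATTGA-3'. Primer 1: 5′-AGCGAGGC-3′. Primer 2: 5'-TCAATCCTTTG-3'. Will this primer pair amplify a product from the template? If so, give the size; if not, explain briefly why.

No product — primer 1 has no binding site in the template.

Primer 1 (AGCGAGGC) does not match the top strand, and its reverse complement GCCTCGCT does not match either.
With no annealing site for primer 1, no amplification occurs.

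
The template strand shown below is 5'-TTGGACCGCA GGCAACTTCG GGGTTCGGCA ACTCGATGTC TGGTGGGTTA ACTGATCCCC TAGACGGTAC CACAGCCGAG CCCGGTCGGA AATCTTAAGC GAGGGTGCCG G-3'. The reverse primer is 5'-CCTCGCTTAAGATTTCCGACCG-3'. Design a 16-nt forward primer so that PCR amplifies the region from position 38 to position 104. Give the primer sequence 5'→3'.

The reverse primer's reverse complement CGGTCGGAAATCTTAAGCGAGG matches the template at positions 83–104; the product starts at position 38.
The forward primer is identical to the top strand over positions 38–53: GTCTGGTGGGTTAACT.

5'-GTCTGGTGGGTTAACT-3'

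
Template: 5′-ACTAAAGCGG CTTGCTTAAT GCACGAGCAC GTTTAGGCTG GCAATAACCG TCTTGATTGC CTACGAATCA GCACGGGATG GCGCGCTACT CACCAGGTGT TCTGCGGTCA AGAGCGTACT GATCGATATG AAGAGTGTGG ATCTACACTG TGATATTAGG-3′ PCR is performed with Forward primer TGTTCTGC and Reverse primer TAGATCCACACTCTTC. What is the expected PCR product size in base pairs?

The forward primer matches the template at positions 98–105.
Reverse complement of the reverse primer: GAAGAGTGTGGATCTA. This occurs on the top strand at positions 130–145.
The product runs from position 98 to position 145, so its length is 145 − 98 + 1 = 48 bp.

48 bp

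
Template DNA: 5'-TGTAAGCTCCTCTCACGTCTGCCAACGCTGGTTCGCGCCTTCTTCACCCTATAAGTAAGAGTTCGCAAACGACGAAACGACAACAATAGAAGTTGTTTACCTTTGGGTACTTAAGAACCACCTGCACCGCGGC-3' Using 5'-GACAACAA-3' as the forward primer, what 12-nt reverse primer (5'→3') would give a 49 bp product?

The forward primer binds at positions 79–86, so a 49 bp product ends at position 79 + 49 − 1 = 127.
The reverse primer anneals to the top strand over positions 116–127, i.e. to AACCACCTGCAC.
Its sequence written 5'→3' is the reverse complement: GTGCAGGTGGTT.

5'-GTGCAGGTGGTT-3'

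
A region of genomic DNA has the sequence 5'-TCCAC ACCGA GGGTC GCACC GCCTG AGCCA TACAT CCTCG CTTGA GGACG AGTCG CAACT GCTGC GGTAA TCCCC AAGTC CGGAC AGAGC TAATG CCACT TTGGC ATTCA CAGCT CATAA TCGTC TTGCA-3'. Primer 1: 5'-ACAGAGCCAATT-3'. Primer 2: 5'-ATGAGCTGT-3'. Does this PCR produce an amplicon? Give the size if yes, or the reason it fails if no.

No product — primer 1 has no binding site in the template.

Primer 1 (ACAGAGCCAATT) does not match the top strand, and its reverse complement AATTGGCTCTGT does not match either.
With no annealing site for primer 1, no amplification occurs.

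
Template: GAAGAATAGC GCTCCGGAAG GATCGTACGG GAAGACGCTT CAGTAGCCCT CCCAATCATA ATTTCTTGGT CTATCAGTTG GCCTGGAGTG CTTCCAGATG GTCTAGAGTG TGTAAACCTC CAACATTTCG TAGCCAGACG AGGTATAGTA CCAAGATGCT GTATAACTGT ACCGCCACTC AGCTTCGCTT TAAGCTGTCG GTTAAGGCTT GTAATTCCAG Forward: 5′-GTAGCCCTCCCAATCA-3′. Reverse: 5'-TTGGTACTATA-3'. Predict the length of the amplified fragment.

112 bp

The forward primer matches the template at positions 43–58.
Taking the reverse complement of TTGGTACTATA gives TATAGTACCAA, found at positions 144–154 on the template; the primer anneals here to the top strand with its 3' end pointing upstream.
Product length = (reverse-primer end) − (forward-primer start) + 1 = 154 − 43 + 1 = 112 bp.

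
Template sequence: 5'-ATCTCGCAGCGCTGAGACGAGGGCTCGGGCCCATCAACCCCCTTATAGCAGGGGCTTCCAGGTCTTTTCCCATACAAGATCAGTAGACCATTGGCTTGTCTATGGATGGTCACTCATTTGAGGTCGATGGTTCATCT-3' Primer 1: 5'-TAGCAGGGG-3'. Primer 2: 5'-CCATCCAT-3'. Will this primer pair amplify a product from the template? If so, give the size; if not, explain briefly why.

Yes — a 64 bp product.

Primer 1 (TAGCAGGGG) matches the top strand at positions 46–54; it acts as a forward primer.
Primer 2's reverse complement is ATGGATGG, matching the top strand at positions 102–109; it acts as a reverse primer.
The 3' ends face each other across positions 46–109, giving a 64 bp product.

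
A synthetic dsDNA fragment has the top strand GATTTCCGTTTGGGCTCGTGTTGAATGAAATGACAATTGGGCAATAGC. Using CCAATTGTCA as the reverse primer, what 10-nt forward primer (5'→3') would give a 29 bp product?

The reverse primer's reverse complement TGACAATTGG matches the template at positions 31–40, so the product ends at position 40.
A 29 bp product then starts at position 40 − 29 + 1 = 12.
The forward primer is identical to the top strand there: GGGCTCGTGT.

5'-GGGCTCGTGT-3'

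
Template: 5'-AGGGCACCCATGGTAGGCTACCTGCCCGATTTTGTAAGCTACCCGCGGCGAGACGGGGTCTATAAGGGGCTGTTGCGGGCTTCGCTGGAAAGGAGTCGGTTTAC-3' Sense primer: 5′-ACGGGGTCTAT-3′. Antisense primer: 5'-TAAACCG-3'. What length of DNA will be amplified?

51 bp

Scanning the template, ACGGGGTCTAT occurs at positions 53–63; this primer anneals to the bottom strand there with its 3' end pointing downstream.
Reverse complement of the reverse primer: CGGTTTA. This occurs on the top strand at positions 97–103.
Product length = (reverse-primer end) − (forward-primer start) + 1 = 103 − 53 + 1 = 51 bp.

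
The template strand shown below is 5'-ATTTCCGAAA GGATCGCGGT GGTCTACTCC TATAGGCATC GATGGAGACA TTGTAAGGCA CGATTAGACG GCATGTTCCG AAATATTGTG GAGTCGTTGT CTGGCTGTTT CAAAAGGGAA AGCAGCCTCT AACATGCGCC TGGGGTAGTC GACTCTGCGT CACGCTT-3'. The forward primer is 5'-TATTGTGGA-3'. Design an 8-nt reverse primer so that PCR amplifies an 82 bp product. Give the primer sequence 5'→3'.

5'-GCGTGACG-3'

The forward primer binds at positions 84–92, so an 82 bp product ends at position 84 + 82 − 1 = 165.
The reverse primer anneals to the top strand over positions 158–165, i.e. to CGTCACGC.
Its sequence written 5'→3' is the reverse complement: GCGTGACG.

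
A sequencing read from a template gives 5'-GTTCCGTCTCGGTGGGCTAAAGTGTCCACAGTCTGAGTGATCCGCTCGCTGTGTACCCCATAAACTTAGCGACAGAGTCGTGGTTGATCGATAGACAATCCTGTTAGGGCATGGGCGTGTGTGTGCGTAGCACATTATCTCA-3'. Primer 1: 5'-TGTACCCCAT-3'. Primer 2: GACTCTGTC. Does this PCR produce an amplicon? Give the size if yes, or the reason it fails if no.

Yes — a 28 bp product.

Primer 1 (TGTACCCCAT) matches the top strand at positions 52–61; it acts as a forward primer.
Primer 2's reverse complement is GACAGAGTC, matching the top strand at positions 71–79; it acts as a reverse primer.
The 3' ends face each other across positions 52–79, giving a 28 bp product.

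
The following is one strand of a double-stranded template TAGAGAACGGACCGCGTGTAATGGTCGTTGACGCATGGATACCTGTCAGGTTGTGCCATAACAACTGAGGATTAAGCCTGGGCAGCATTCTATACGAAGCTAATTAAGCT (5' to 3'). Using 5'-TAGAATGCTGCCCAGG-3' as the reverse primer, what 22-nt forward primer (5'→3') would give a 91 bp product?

5'-AGAGAACGGACCGCGTGTAATG-3'

The reverse primer's reverse complement CCTGGGCAGCATTCTA matches the template at positions 77–92, so the product ends at position 92.
A 91 bp product then starts at position 92 − 91 + 1 = 2.
The forward primer is identical to the top strand there: AGAGAACGGACCGCGTGTAATG.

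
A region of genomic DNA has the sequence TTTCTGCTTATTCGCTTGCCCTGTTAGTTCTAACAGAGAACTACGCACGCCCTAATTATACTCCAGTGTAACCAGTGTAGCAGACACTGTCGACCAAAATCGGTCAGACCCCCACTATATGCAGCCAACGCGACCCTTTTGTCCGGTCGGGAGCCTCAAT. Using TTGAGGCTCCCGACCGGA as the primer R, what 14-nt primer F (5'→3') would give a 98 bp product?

5'-TCCAGTGTAACCAG-3'

The reverse primer's reverse complement TCCGGTCGGGAGCCTCAA matches the template at positions 142–159, so the product ends at position 159.
A 98 bp product then starts at position 159 − 98 + 1 = 62.
The forward primer is identical to the top strand there: TCCAGTGTAACCAG.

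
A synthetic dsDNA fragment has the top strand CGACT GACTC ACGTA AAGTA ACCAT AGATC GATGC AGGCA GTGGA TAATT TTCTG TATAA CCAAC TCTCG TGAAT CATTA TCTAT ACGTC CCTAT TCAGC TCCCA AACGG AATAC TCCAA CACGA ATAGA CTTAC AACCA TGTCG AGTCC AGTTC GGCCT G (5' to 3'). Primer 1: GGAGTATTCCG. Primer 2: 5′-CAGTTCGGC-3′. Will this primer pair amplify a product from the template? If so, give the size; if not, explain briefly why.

No product — the primers' 3' ends point away from each other.

Primer 1 (GGAGTATTCCG) has reverse complement CGGAATACTCC, which matches the top strand at positions 108–118; primer 1 anneals to the top strand there with its 3' end pointing upstream toward position 108.
Primer 2 (CAGTTCGGC) matches the top strand directly at positions 150–158; it anneals to the bottom strand with its 3' end pointing downstream toward position 158.
The 3' ends diverge (primer 1 extends toward position 1, primer 2 toward position 161), so the primers never converge on a shared product.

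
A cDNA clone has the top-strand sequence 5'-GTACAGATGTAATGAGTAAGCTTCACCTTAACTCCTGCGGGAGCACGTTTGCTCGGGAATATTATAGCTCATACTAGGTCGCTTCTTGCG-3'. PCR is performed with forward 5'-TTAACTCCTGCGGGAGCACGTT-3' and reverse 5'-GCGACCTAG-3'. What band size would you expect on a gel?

55 bp

Forward primer TTAACTCCTGCGGGAGCACGTT is found on the top strand at positions 28–49.
Reverse complement of the reverse primer: CTAGGTCGC. This occurs on the top strand at positions 74–82.
Amplicon spans positions 28–82: 55 bp.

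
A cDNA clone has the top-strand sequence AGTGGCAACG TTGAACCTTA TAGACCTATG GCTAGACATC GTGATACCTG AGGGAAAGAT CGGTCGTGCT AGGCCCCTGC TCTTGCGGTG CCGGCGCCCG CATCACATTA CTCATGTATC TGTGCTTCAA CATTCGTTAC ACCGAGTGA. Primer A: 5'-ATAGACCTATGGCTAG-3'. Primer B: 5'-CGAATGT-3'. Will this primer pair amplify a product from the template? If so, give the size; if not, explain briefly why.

Primer A (ATAGACCTATGGCTAG) matches the top strand at positions 20–35; it acts as a forward primer.
Primer B's reverse complement is ACATTCG, matching the top strand at positions 130–136; it acts as a reverse primer.
The 3' ends face each other across positions 20–136, giving a 117 bp product.

Yes — a 117 bp product.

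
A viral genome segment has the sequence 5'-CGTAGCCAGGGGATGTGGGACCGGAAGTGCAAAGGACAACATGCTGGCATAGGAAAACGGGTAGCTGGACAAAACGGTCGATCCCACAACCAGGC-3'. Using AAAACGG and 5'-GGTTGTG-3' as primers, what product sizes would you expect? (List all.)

The forward primer AAAACGG matches the top strand at positions 54–60, 71–77.
The reverse primer's reverse complement is CACAACC, matching at positions 85–91.
Each forward site pairs with the reverse site to give a product ending at position 91: sizes 38, 21 bp.

38 bp, 21 bp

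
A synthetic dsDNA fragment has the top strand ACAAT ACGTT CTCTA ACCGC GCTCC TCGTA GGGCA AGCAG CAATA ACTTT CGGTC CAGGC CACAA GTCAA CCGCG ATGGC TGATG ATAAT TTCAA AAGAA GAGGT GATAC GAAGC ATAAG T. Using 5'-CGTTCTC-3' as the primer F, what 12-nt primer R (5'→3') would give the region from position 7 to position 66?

5'-CTTGTGGCCTGG-3'

The product's 3' end on the top strand is position 66.
The reverse primer anneals to the top strand over positions 55–66, i.e. to CCAGGCCACAAG.
Its sequence written 5'→3' is the reverse complement: CTTGTGGCCTGG.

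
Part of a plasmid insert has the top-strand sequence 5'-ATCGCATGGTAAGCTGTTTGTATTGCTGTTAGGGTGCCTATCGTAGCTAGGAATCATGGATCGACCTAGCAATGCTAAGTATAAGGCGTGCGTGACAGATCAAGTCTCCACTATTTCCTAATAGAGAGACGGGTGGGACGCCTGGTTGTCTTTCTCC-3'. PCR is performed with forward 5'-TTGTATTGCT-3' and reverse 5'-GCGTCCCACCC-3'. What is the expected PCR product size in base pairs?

124 bp

The forward primer matches the template at positions 18–27.
Taking the reverse complement of GCGTCCCACCC gives GGGTGGGACGC, found at positions 131–141 on the template; the primer anneals here to the top strand with its 3' end pointing upstream.
Product length = (reverse-primer end) − (forward-primer start) + 1 = 141 − 18 + 1 = 124 bp.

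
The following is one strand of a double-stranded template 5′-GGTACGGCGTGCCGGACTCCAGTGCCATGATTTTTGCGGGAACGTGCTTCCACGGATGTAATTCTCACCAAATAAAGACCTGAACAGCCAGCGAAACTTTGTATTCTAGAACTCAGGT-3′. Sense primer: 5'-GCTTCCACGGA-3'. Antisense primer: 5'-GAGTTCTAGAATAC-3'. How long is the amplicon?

69 bp

The forward primer matches the template at positions 46–56.
Reverse complement of the reverse primer: GTATTCTAGAACTC. This occurs on the top strand at positions 101–114.
Product length = (reverse-primer end) − (forward-primer start) + 1 = 114 − 46 + 1 = 69 bp.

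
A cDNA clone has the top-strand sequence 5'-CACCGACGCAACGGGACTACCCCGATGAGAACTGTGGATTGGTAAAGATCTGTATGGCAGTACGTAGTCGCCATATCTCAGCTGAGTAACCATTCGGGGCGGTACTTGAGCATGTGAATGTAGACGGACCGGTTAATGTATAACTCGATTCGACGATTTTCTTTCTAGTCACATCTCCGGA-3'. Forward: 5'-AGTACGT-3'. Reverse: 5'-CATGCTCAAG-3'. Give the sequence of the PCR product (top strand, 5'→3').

5'-AGTACGTAGTCGCCATATCTCAGCTGAGTAACCATTCGGGGCGGTACTTGAGCATG-3'

Forward primer AGTACGT is found on the top strand at positions 59–65.
The reverse primer's reverse complement is CTTGAGCATG, which matches the template at positions 105–114.
The product is the template from position 59 through 114 (56 bp).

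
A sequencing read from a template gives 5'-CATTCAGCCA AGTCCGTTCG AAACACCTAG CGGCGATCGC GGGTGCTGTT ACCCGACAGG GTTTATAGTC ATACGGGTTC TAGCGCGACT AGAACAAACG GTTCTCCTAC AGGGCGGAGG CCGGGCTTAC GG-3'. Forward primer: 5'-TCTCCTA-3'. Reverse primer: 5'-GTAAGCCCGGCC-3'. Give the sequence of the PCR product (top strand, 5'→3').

The forward primer matches the template at positions 103–109.
The reverse primer's reverse complement is GGCCGGGCTTAC, which matches the template at positions 119–130.
The product is the template from position 103 through 130 (28 bp).

5'-TCTCCTACAGGGCGGAGGCCGGGCTTAC-3'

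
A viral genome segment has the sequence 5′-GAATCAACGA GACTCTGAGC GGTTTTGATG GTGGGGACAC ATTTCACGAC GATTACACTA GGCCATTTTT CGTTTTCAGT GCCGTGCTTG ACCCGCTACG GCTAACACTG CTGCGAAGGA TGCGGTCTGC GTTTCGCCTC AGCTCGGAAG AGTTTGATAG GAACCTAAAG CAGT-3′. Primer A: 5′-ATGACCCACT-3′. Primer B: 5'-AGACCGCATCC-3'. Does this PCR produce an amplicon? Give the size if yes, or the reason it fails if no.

No product — primer A has no binding site in the template.

Primer A (ATGACCCACT) does not match the top strand, and its reverse complement AGTGGGTCAT does not match either.
With no annealing site for primer A, no amplification occurs.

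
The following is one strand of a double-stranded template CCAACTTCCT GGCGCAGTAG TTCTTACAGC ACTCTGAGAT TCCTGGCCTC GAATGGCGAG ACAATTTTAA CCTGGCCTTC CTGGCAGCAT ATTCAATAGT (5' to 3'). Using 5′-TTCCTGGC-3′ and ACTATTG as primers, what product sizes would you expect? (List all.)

The forward primer TTCCTGGC matches the top strand at positions 6–13, 40–47, 78–85.
The reverse primer's reverse complement is CAATAGT, matching at positions 94–100.
Each forward site pairs with the reverse site to give a product ending at position 100: sizes 95, 61, 23 bp.

95 bp, 61 bp, 23 bp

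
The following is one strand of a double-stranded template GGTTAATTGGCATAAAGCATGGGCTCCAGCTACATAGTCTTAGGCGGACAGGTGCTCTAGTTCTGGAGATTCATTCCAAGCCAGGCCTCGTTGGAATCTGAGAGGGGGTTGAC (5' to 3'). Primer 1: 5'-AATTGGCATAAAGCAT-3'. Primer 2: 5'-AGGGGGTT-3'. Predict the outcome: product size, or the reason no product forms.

No product — both primers anneal to the same strand and extend in the same direction.

Primer 1 (AATTGGCATAAAGCAT) matches the top strand at positions 5–20 (3' end points downstream).
Primer 2 (AGGGGGTT) also matches the top strand directly, at positions 103–110 — its reverse complement AACCCCCT is not present.
Both primers anneal to the bottom strand with 3' ends pointing the same way, so neither can prime synthesis back toward the other.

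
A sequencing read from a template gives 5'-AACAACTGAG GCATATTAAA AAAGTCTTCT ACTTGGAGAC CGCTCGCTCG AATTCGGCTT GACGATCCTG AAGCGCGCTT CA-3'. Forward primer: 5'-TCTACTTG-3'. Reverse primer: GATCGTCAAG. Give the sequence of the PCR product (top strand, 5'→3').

The forward primer matches the template at positions 28–35.
Reverse complement of the reverse primer: CTTGACGATC. This occurs on the top strand at positions 58–67.
The product is the template from position 28 through 67 (40 bp).

5'-TCTACTTGGAGACCGCTCGCTCGAATTCGGCTTGACGATC-3'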